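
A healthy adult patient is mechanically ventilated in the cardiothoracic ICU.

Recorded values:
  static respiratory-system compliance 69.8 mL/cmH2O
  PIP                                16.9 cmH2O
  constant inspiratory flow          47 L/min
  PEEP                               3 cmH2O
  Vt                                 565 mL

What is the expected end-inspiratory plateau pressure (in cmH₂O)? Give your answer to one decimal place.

11.1

Pplat = PEEP + Vt / Cstat = 3 + 565 / 69.8 = 3 + 8.095 = 11.095 cmH2O.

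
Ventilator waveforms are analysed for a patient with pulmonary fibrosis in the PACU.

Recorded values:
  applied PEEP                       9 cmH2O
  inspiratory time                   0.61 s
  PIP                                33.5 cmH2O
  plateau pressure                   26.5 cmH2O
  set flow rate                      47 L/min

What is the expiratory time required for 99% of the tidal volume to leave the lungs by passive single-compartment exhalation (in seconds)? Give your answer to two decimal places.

Flow: 47 L/min ÷ 60 = 0.7833 L/s.
Vt = flow × Ti = 0.7833 L/s × 0.61 s × 1000 mL/L = 477.81 mL.
R = (PIP − Pplat)/V̇ = (33.5 − 26.5) / 0.7833 = 7.0/0.7833 = 8.937 cmH2O·s/L.
C = Vt/(Pplat − PEEP) = 477.81 / (26.5 − 9) = 477.81/17.5 = 27.303 mL/cmH2O.
τ = R × C = 8.937 × 0.0273 L/cmH2O = 0.244 s.
t = −τ·ln(1 − 0.99) = −0.244·ln(0.01) = 1.124 s.

1.12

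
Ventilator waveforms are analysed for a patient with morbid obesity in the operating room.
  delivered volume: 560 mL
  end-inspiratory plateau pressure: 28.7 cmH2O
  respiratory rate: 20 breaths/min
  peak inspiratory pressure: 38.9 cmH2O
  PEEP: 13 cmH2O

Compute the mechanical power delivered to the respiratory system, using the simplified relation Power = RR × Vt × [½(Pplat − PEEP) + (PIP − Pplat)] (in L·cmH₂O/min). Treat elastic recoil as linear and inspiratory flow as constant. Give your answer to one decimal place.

202.2

Per-breath work = Vt × [½(Pplat−PEEP) + (PIP−Pplat)] = 0.560 × [0.5×15.7 + 10.2] = 0.560 × 18.05 = 10.108 L·cmH2O.
Power = 20 × 10.108 = 202.16 L·cmH2O/min.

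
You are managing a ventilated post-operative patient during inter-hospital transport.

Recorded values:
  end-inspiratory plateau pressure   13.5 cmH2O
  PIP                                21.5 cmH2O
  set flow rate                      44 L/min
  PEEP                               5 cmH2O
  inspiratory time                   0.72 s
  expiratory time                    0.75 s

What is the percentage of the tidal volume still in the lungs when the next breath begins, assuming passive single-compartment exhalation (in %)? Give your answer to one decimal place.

Flow: 44 L/min ÷ 60 = 0.7333 L/s.
Vt = flow × Ti = 0.7333 L/s × 0.72 s × 1000 mL/L = 527.98 mL.
R = (PIP − Pplat)/V̇ = (21.5 − 13.5) / 0.7333 = 8.0/0.7333 = 10.91 cmH2O·s/L.
C = Vt/(Pplat − PEEP) = 527.98 / (13.5 − 5) = 527.98/8.5 = 62.115 mL/cmH2O.
τ = R × C = 10.91 × 0.06212 L/cmH2O = 0.6777 s.
Fraction remaining at end-expiration = e^(−Te/τ) = e^(−0.75/0.6777) = 0.3307 → 33.07%.

33.1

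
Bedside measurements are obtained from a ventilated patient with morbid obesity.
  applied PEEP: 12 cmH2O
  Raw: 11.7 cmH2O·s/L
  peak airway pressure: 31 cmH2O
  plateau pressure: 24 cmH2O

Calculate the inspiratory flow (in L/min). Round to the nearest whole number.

36

flow = (PIP − Pplat) / Raw = (31 − 24) / 11.7 = 0.5983 L/s × 60 = 35.898 L/min.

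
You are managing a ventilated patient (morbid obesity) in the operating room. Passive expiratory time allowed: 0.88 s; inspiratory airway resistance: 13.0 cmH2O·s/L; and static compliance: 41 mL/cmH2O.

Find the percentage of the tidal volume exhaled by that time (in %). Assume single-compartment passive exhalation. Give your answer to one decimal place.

80.8

τ = R × C = 13.0 × 41 mL/cmH2O = 13.0 × 0.041 L/cmH2O = 0.533 s.
Passive exhalation: V(t)/V₀ = e^(−t/τ) = e^(−0.88/0.533) = 0.1919.
Fraction exhaled = 1 − 0.1919 = 0.8081 → 80.81%.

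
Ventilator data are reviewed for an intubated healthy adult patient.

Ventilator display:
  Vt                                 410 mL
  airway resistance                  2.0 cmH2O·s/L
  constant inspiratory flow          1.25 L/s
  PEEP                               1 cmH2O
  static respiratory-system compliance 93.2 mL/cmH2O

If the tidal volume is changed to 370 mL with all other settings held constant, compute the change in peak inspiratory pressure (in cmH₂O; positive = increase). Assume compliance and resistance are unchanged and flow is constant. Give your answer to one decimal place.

PIP = Vt/C + R·V̇ + PEEP (constant-flow equation of motion).
Only the elastic term changes: ΔPIP = ΔVt / C = (370 − 410) / 93.2 = -0.4292 cmH2O.

-0.4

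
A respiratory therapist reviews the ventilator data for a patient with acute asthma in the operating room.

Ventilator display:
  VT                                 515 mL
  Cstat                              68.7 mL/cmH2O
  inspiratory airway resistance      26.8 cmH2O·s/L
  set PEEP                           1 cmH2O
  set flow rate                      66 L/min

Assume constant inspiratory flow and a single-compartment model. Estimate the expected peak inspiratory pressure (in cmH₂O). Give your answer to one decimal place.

Flow: 66 L/min ÷ 60 = 1.1 L/s.
Equation of motion (constant flow): PIP = Vt/C + R·V̇ + PEEP.
PIP = 515/68.7 + 26.8×1.1 + 1 = 7.496 + 29.48 + 1 = 37.976 cmH2O.

38.0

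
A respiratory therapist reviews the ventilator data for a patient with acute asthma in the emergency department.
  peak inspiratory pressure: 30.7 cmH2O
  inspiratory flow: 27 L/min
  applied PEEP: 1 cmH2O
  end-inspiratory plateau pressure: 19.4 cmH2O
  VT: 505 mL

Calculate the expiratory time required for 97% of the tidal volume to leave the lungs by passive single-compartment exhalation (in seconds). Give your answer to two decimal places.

2.42

Flow: 27 L/min ÷ 60 = 0.45 L/s.
R = (PIP − Pplat)/V̇ = (30.7 − 19.4) / 0.45 = 11.3/0.45 = 25.111 cmH2O·s/L.
C = Vt/(Pplat − PEEP) = 505.0 / (19.4 − 1) = 505.0/18.4 = 27.446 mL/cmH2O.
τ = R × C = 25.111 × 0.02745 L/cmH2O = 0.6893 s.
t = −τ·ln(1 − 0.97) = −0.6893·ln(0.03) = 2.417 s.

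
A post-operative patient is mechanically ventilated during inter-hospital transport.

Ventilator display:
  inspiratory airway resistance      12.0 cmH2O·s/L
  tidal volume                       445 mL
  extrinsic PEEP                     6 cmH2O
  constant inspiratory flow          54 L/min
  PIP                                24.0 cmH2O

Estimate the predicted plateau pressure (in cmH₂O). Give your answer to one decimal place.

13.2

Flow: 54 L/min ÷ 60 = 0.9 L/s.
Pplat = PIP − Raw × flow = 24.0 − 12.0 × 0.9 = 24.0 − 10.8 = 13.2 cmH2O.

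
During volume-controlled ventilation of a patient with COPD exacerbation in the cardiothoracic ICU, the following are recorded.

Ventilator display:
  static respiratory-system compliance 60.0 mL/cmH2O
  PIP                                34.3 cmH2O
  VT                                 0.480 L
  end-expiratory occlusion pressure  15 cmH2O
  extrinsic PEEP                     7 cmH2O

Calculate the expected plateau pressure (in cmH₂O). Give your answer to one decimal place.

End-expiratory occlusion gives total PEEP = 15 cmH2O (intrinsic PEEP = 15 − 7 = 8). Use total PEEP for the elastic gradient.
Pplat = PEEPtotal + Vt / Cstat = 15 + 480 / 60.0 = 15 + 8.0 = 23.0 cmH2O.

23.0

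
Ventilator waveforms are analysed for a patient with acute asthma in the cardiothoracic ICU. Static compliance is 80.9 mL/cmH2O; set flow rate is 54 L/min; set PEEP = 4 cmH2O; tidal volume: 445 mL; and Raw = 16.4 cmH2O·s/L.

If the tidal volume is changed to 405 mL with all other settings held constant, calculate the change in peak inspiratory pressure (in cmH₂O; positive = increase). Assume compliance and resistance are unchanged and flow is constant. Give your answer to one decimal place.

PIP = Vt/C + R·V̇ + PEEP (constant-flow equation of motion).
Only the elastic term changes: ΔPIP = ΔVt / C = (405 − 445) / 80.9 = -0.4944 cmH2O.

-0.5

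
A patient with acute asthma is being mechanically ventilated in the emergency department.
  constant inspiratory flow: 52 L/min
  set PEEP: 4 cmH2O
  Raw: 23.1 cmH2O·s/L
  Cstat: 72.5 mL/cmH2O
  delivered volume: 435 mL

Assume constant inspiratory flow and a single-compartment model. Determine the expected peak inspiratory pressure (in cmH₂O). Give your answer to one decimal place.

30.0

Flow: 52 L/min ÷ 60 = 0.8667 L/s.
Equation of motion (constant flow): PIP = Vt/C + R·V̇ + PEEP.
PIP = 435/72.5 + 23.1×0.8667 + 4 = 6.0 + 20.021 + 4 = 30.021 cmH2O.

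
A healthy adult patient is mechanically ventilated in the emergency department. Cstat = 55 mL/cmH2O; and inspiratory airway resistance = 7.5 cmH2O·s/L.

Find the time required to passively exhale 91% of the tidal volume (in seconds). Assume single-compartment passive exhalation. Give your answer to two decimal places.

0.99

τ = R × C = 7.5 × 55 mL/cmH2O = 7.5 × 0.055 L/cmH2O = 0.4125 s.
Exhaled fraction f = 1 − e^(−t/τ) → t = −τ·ln(1 − f) = −0.4125·ln(0.09) = 0.9933 s.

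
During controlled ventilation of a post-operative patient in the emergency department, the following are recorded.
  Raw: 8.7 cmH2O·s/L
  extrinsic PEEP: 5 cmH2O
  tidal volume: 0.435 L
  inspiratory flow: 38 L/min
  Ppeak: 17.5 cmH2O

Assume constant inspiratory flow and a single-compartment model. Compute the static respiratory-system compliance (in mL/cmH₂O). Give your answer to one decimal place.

62.2

Flow: 38 L/min ÷ 60 = 0.6333 L/s.
Equation of motion (constant flow): PIP = Vt/C + R·V̇ + PEEP.
Vt/C = PIP − R·V̇ − PEEP = 17.5 − 8.7×0.6333 − 5 = 17.5 − 5.51 − 5 = 6.99 cmH2O.
C = Vt / 6.99 = 435 / 6.99 = 62.232 mL/cmH2O.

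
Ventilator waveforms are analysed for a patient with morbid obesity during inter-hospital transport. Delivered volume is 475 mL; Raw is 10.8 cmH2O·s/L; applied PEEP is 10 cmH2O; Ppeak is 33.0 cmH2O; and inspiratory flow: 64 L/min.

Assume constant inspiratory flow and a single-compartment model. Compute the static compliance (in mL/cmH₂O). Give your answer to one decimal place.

41.4

Flow: 64 L/min ÷ 60 = 1.0667 L/s.
Equation of motion (constant flow): PIP = Vt/C + R·V̇ + PEEP.
Vt/C = PIP − R·V̇ − PEEP = 33.0 − 10.8×1.0667 − 10 = 33.0 − 11.52 − 10 = 11.48 cmH2O.
C = Vt / 11.48 = 475 / 11.48 = 41.376 mL/cmH2O.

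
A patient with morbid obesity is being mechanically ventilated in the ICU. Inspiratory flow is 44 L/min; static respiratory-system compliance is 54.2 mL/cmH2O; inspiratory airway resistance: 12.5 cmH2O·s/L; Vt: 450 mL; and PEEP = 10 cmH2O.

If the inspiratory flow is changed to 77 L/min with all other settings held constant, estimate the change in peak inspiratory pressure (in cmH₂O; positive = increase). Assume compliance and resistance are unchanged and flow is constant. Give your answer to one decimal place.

Flow: 44 L/min ÷ 60 = 0.7333 L/s.
New flow: 77 L/min ÷ 60 = 1.2833 L/s.
PIP = Vt/C + R·V̇ + PEEP (constant-flow equation of motion).
Only the resistive term changes: ΔPIP = R × ΔV̇ = 12.5 × (1.2833 − 0.7333) = 12.5 × 0.55 = 6.875 cmH2O.

6.9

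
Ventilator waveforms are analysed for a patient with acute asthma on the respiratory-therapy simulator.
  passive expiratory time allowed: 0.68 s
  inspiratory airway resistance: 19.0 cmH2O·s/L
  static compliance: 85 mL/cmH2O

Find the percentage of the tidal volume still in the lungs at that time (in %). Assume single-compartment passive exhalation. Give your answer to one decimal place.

65.6

τ = R × C = 19.0 × 85 mL/cmH2O = 19.0 × 0.085 L/cmH2O = 1.615 s.
Passive exhalation: V(t)/V₀ = e^(−t/τ) = e^(−0.68/1.615) = 0.6564.
Fraction remaining = 0.6564 → 65.64%.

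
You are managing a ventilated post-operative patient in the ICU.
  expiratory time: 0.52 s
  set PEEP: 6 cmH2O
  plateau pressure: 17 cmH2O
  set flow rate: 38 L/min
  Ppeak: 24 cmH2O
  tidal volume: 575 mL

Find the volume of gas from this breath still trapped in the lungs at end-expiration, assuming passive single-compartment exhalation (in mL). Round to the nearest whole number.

234

Flow: 38 L/min ÷ 60 = 0.6333 L/s.
R = (PIP − Pplat)/V̇ = (24 − 17) / 0.6333 = 7.0/0.6333 = 11.053 cmH2O·s/L.
C = Vt/(Pplat − PEEP) = 575.0 / (17 − 6) = 575.0/11.0 = 52.273 mL/cmH2O.
τ = R × C = 11.053 × 0.05227 L/cmH2O = 0.5777 s.
Fraction remaining = e^(−Te/τ) = e^(−0.52/0.5777) = 0.4065.
Trapped volume = 575.0 × 0.4065 = 233.74 mL.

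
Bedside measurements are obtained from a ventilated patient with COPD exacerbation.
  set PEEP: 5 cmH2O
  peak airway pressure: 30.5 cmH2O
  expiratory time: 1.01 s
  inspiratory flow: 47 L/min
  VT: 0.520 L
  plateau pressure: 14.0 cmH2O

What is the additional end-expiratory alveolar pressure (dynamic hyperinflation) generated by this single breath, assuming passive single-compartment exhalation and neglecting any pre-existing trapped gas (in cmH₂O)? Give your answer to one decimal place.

3.9

Flow: 47 L/min ÷ 60 = 0.7833 L/s.
R = (PIP − Pplat)/V̇ = (30.5 − 14.0) / 0.7833 = 16.5/0.7833 = 21.065 cmH2O·s/L.
C = Vt/(Pplat − PEEP) = 520.0 / (14.0 − 5) = 520.0/9.0 = 57.778 mL/cmH2O.
τ = R × C = 21.065 × 0.05778 L/cmH2O = 1.217 s.
Fraction remaining = e^(−Te/τ) = e^(−1.01/1.217) = 0.4361; trapped volume = 520.0 × 0.4361 = 226.77 mL.
Additional alveolar pressure from trapping ≈ V_trapped / C = 226.77 / 57.778 = 3.925 cmH2O.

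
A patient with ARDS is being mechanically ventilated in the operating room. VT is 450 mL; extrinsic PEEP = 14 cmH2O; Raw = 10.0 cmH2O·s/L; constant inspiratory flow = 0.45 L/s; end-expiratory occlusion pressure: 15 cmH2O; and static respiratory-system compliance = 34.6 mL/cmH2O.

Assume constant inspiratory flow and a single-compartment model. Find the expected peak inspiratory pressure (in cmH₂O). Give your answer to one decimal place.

32.5

Total PEEP = 15 cmH2O (set 14 + intrinsic 1); this is the baseline alveolar pressure.
Equation of motion (constant flow): PIP = Vt/C + R·V̇ + PEEP.
PIP = 450/34.6 + 10.0×0.45 + 15 = 13.006 + 4.5 + 15 = 32.506 cmH2O.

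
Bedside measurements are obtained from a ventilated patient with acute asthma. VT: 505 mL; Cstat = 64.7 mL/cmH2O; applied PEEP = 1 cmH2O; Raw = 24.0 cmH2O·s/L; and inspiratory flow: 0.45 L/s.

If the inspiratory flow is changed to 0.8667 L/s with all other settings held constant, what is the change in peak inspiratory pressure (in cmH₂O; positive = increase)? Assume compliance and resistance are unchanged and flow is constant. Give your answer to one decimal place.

PIP = Vt/C + R·V̇ + PEEP (constant-flow equation of motion).
Only the resistive term changes: ΔPIP = R × ΔV̇ = 24.0 × (0.8667 − 0.45) = 24.0 × 0.4167 = 10.001 cmH2O.

10.0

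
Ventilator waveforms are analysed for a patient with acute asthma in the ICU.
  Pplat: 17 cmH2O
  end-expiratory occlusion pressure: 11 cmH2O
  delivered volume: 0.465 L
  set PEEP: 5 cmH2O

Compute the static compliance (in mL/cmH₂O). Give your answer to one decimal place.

End-expiratory occlusion gives total PEEP = 11 cmH2O (intrinsic PEEP = 11 − 5 = 6). Use total PEEP for the elastic gradient.
Cstat = Vt / (Pplat − PEEPtotal) = 465 / (17 − 11) = 465 / 6.0 = 77.5 mL/cmH2O.

77.5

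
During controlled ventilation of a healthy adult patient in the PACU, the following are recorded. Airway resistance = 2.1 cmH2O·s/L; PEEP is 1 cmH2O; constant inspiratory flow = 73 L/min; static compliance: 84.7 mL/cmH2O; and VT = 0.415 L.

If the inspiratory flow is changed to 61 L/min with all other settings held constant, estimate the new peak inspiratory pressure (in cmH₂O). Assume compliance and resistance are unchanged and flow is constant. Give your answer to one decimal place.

8.0

Flow: 73 L/min ÷ 60 = 1.2167 L/s.
New flow: 61 L/min ÷ 60 = 1.0167 L/s.
PIP = Vt/C + R·V̇ + PEEP (constant-flow equation of motion).
Only the resistive term changes: ΔPIP = R × ΔV̇ = 2.1 × (1.0167 − 1.2167) = 2.1 × -0.2 = -0.42 cmH2O.
Original PIP = 415/84.7 + 2.1×1.2167 + 1 = 8.455 cmH2O; new PIP = 8.455 + (-0.42) = 8.035 cmH2O.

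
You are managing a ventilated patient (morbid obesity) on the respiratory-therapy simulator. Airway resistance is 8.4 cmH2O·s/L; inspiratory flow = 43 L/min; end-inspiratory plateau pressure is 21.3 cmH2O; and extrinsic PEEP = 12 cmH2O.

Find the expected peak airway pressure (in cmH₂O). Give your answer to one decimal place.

Flow: 43 L/min ÷ 60 = 0.7167 L/s.
PIP = Pplat + Raw × flow = 21.3 + 8.4 × 0.7167 = 21.3 + 6.02 = 27.32 cmH2O.

27.3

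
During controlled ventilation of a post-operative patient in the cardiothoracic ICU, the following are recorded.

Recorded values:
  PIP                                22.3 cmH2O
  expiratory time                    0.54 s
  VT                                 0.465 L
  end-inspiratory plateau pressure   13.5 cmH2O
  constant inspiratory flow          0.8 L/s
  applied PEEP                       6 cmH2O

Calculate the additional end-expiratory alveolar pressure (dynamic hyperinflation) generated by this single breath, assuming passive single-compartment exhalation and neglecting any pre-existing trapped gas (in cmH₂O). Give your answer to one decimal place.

R = (PIP − Pplat)/V̇ = (22.3 − 13.5) / 0.8 = 8.8/0.8 = 11.0 cmH2O·s/L.
C = Vt/(Pplat − PEEP) = 465.0 / (13.5 − 6) = 465.0/7.5 = 62.0 mL/cmH2O.
τ = R × C = 11.0 × 0.062 L/cmH2O = 0.682 s.
Fraction remaining = e^(−Te/τ) = e^(−0.54/0.682) = 0.453; trapped volume = 465.0 × 0.453 = 210.65 mL.
Additional alveolar pressure from trapping ≈ V_trapped / C = 210.65 / 62.0 = 3.398 cmH2O.

3.4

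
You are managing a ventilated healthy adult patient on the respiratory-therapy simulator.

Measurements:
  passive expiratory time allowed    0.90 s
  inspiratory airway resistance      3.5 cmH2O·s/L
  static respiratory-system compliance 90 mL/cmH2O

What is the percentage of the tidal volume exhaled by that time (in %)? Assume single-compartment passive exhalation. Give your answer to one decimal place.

τ = R × C = 3.5 × 90 mL/cmH2O = 3.5 × 0.090 L/cmH2O = 0.315 s.
Passive exhalation: V(t)/V₀ = e^(−t/τ) = e^(−0.90/0.315) = 0.05743.
Fraction exhaled = 1 − 0.05743 = 0.9426 → 94.26%.

94.3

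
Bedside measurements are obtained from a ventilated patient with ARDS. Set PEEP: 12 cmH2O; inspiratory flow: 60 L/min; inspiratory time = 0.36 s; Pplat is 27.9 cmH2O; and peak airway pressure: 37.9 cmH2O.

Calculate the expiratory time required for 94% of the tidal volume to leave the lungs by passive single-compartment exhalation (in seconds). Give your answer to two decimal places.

0.64

Flow: 60 L/min ÷ 60 = 1 L/s.
Vt = flow × Ti = 1 L/s × 0.36 s × 1000 mL/L = 360.0 mL.
R = (PIP − Pplat)/V̇ = (37.9 − 27.9) / 1 = 10.0/1 = 10.0 cmH2O·s/L.
C = Vt/(Pplat − PEEP) = 360.0 / (27.9 − 12) = 360.0/15.9 = 22.642 mL/cmH2O.
τ = R × C = 10.0 × 0.02264 L/cmH2O = 0.2264 s.
t = −τ·ln(1 − 0.94) = −0.2264·ln(0.06) = 0.637 s.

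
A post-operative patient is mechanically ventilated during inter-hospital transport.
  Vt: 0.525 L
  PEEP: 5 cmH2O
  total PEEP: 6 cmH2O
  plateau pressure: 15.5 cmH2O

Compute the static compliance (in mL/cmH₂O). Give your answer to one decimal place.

End-expiratory occlusion gives total PEEP = 6 cmH2O (intrinsic PEEP = 6 − 5 = 1). Use total PEEP for the elastic gradient.
Cstat = Vt / (Pplat − PEEPtotal) = 525 / (15.5 − 6) = 525 / 9.5 = 55.263 mL/cmH2O.

55.3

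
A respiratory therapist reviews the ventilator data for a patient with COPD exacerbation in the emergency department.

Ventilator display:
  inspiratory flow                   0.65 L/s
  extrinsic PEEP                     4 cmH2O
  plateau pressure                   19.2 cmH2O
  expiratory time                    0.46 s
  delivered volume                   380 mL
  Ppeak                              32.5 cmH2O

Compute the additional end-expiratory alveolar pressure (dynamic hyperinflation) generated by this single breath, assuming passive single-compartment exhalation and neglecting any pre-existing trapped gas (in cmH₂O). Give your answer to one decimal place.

6.2

R = (PIP − Pplat)/V̇ = (32.5 − 19.2) / 0.65 = 13.3/0.65 = 20.462 cmH2O·s/L.
C = Vt/(Pplat − PEEP) = 380.0 / (19.2 − 4) = 380.0/15.2 = 25.0 mL/cmH2O.
τ = R × C = 20.462 × 0.025 L/cmH2O = 0.5116 s.
Fraction remaining = e^(−Te/τ) = e^(−0.46/0.5116) = 0.4069; trapped volume = 380.0 × 0.4069 = 154.62 mL.
Additional alveolar pressure from trapping ≈ V_trapped / C = 154.62 / 25.0 = 6.185 cmH2O.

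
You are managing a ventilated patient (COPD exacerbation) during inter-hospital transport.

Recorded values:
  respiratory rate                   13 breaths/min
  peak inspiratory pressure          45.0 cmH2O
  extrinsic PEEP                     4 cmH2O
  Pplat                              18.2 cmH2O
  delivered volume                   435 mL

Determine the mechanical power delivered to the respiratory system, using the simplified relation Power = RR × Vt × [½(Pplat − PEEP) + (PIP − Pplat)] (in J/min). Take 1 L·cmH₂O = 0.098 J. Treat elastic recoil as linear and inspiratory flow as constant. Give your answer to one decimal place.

Per-breath work = Vt × [½(Pplat−PEEP) + (PIP−Pplat)] = 0.435 × [0.5×14.2 + 26.8] = 0.435 × 33.9 = 14.747 L·cmH2O.
Power = 13 × 14.747 = 191.71 L·cmH2O/min.
× 0.098 J/(L·cmH2O) → 18.788 J/min.

18.8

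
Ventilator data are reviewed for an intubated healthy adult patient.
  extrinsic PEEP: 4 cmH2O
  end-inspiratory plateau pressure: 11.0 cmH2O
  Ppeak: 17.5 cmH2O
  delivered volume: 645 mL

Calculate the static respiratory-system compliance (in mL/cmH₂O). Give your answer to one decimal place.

Cstat = Vt / (Pplat − PEEP) = 645 / (11.0 − 4) = 645 / 7.0 = 92.143 mL/cmH2O.

92.1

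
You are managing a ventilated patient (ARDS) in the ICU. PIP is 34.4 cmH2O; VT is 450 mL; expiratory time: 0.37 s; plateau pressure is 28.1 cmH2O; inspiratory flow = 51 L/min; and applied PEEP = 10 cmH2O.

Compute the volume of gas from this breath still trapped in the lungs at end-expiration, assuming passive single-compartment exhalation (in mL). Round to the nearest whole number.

Flow: 51 L/min ÷ 60 = 0.85 L/s.
R = (PIP − Pplat)/V̇ = (34.4 − 28.1) / 0.85 = 6.3/0.85 = 7.412 cmH2O·s/L.
C = Vt/(Pplat − PEEP) = 450.0 / (28.1 − 10) = 450.0/18.1 = 24.862 mL/cmH2O.
τ = R × C = 7.412 × 0.02486 L/cmH2O = 0.1843 s.
Fraction remaining = e^(−Te/τ) = e^(−0.37/0.1843) = 0.1343.
Trapped volume = 450.0 × 0.1343 = 60.435 mL.

60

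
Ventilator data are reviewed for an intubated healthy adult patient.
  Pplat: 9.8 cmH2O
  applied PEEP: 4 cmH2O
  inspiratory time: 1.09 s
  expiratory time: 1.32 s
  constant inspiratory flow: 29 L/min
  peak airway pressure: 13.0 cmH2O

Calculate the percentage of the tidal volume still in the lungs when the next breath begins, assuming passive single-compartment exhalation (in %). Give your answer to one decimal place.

Flow: 29 L/min ÷ 60 = 0.4833 L/s.
Vt = flow × Ti = 0.4833 L/s × 1.09 s × 1000 mL/L = 526.8 mL.
R = (PIP − Pplat)/V̇ = (13.0 − 9.8) / 0.4833 = 3.2/0.4833 = 6.621 cmH2O·s/L.
C = Vt/(Pplat − PEEP) = 526.8 / (9.8 − 4) = 526.8/5.8 = 90.828 mL/cmH2O.
τ = R × C = 6.621 × 0.09083 L/cmH2O = 0.6014 s.
Fraction remaining at end-expiration = e^(−Te/τ) = e^(−1.32/0.6014) = 0.1114 → 11.14%.

11.1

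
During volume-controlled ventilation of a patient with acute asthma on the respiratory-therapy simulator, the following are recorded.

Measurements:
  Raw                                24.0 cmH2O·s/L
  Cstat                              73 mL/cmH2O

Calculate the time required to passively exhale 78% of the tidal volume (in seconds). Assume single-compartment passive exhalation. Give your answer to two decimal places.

2.65

τ = R × C = 24.0 × 73 mL/cmH2O = 24.0 × 0.073 L/cmH2O = 1.752 s.
Exhaled fraction f = 1 − e^(−t/τ) → t = −τ·ln(1 − f) = −1.752·ln(0.22) = 2.653 s.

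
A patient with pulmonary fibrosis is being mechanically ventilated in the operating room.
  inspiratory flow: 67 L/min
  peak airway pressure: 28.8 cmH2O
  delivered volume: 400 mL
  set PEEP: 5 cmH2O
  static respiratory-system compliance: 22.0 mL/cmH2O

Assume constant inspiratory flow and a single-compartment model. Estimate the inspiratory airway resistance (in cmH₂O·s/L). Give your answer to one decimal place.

Flow: 67 L/min ÷ 60 = 1.1167 L/s.
Equation of motion (constant flow): PIP = Vt/C + R·V̇ + PEEP.
R·V̇ = PIP − Vt/C − PEEP = 28.8 − 400/22.0 − 5 = 28.8 − 18.182 − 5 = 5.618 cmH2O.
R = 5.618 / 1.1167 = 5.031 cmH2O·s/L.

5.0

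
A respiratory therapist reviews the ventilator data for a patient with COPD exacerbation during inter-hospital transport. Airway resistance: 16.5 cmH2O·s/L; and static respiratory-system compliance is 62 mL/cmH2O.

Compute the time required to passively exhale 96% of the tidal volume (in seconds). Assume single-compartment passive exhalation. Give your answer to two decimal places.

τ = R × C = 16.5 × 62 mL/cmH2O = 16.5 × 0.062 L/cmH2O = 1.023 s.
Exhaled fraction f = 1 − e^(−t/τ) → t = −τ·ln(1 − f) = −1.023·ln(0.04) = 3.293 s.

3.29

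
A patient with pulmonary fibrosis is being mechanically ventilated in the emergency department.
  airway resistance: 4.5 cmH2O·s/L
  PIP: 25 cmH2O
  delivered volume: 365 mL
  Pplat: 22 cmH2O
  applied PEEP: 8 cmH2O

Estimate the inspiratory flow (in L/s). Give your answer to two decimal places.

flow = (PIP − Pplat) / Raw = 3.0 / 4.5 = 0.6667 L/s.

0.67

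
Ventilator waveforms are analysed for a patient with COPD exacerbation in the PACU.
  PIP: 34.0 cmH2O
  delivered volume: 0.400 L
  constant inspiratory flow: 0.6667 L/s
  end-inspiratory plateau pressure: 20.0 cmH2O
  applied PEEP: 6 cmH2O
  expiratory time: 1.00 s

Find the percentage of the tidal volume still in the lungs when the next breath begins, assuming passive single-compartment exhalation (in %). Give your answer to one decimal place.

R = (PIP − Pplat)/V̇ = (34.0 − 20.0) / 0.6667 = 14.0/0.6667 = 20.999 cmH2O·s/L.
C = Vt/(Pplat − PEEP) = 400.0 / (20.0 − 6) = 400.0/14.0 = 28.571 mL/cmH2O.
τ = R × C = 20.999 × 0.02857 L/cmH2O = 0.5999 s.
Fraction remaining at end-expiration = e^(−Te/τ) = e^(−1.00/0.5999) = 0.1888 → 18.88%.

18.9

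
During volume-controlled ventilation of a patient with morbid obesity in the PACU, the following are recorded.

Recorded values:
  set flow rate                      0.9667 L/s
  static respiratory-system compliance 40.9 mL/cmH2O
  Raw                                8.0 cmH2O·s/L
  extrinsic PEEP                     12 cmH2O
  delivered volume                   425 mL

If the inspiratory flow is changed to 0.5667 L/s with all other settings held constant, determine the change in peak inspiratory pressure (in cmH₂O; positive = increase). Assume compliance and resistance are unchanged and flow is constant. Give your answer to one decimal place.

-3.2

PIP = Vt/C + R·V̇ + PEEP (constant-flow equation of motion).
Only the resistive term changes: ΔPIP = R × ΔV̇ = 8.0 × (0.5667 − 0.9667) = 8.0 × -0.4 = -3.2 cmH2O.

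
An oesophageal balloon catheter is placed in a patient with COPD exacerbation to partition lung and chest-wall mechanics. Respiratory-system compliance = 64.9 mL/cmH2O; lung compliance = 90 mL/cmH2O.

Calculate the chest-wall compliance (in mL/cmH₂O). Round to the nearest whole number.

1/Ccw = 1/Crs − 1/CL.
1/Ccw = 1/64.9 − 1/90 = 0.004297.
Ccw = 232.72 mL/cmH2O.

233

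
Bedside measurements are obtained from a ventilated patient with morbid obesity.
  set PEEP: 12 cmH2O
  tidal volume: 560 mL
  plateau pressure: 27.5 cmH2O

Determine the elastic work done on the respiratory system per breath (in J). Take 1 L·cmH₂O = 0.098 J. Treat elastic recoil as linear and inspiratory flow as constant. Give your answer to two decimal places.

0.43

Elastic work ≈ ½ × (Pplat − PEEP) × Vt = 0.5 × (27.5 − 12) × 0.560 L = 0.5 × 15.5 × 0.560 = 4.34 L·cmH2O.
× 0.098 J/(L·cmH2O) → 0.4253 J.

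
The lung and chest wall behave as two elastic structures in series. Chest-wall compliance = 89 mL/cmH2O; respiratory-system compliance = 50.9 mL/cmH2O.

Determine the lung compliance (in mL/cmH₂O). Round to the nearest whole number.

119

1/CL = 1/Crs − 1/Ccw.
1/CL = 1/50.9 − 1/89 = 0.00841.
CL = 118.91 mL/cmH2O.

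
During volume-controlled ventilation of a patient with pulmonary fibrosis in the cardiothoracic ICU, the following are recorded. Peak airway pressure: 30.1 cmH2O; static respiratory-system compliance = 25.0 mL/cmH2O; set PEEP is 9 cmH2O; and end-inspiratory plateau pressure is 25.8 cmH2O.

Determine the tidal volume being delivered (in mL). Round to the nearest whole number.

Vt = Cstat × (Pplat − PEEP) = 25.0 × (25.8 − 9) = 25.0 × 16.8 = 420.0 mL.

420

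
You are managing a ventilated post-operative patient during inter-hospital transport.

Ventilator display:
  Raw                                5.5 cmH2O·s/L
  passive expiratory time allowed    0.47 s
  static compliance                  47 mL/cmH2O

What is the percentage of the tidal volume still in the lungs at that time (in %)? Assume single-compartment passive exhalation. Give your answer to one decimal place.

τ = R × C = 5.5 × 47 mL/cmH2O = 5.5 × 0.047 L/cmH2O = 0.2585 s.
Passive exhalation: V(t)/V₀ = e^(−t/τ) = e^(−0.47/0.2585) = 0.1623.
Fraction remaining = 0.1623 → 16.23%.

16.2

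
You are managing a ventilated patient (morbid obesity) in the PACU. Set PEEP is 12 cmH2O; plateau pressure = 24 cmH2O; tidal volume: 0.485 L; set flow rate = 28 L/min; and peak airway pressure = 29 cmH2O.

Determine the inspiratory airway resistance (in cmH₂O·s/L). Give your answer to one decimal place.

10.7

Flow: 28 L/min ÷ 60 = 0.4667 L/s.
Raw = (PIP − Pplat) / flow = (29 − 24) / 0.4667 = 5.0 / 0.4667 = 10.714 cmH2O·s/L.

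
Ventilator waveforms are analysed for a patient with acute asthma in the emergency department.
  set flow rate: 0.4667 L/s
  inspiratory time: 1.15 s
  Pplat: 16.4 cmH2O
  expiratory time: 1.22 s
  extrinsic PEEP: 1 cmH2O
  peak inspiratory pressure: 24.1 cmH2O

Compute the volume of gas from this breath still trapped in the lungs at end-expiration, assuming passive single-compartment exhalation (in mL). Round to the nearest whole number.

Vt = flow × Ti = 0.4667 L/s × 1.15 s × 1000 mL/L = 536.71 mL.
R = (PIP − Pplat)/V̇ = (24.1 − 16.4) / 0.4667 = 7.7/0.4667 = 16.499 cmH2O·s/L.
C = Vt/(Pplat − PEEP) = 536.71 / (16.4 − 1) = 536.71/15.4 = 34.851 mL/cmH2O.
τ = R × C = 16.499 × 0.03485 L/cmH2O = 0.575 s.
Fraction remaining = e^(−Te/τ) = e^(−1.22/0.575) = 0.1198.
Trapped volume = 536.71 × 0.1198 = 64.298 mL.

64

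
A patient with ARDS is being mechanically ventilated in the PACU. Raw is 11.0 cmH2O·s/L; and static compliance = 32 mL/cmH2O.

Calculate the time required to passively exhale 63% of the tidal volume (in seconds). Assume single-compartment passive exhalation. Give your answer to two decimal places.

0.35

τ = R × C = 11.0 × 32 mL/cmH2O = 11.0 × 0.032 L/cmH2O = 0.352 s.
Exhaled fraction f = 1 − e^(−t/τ) → t = −τ·ln(1 − f) = −0.352·ln(0.37) = 0.35 s.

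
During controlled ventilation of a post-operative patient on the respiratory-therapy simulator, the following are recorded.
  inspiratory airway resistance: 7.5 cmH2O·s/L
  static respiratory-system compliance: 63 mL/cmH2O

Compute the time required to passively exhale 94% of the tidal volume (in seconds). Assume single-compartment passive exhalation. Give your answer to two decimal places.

τ = R × C = 7.5 × 63 mL/cmH2O = 7.5 × 0.063 L/cmH2O = 0.4725 s.
Exhaled fraction f = 1 − e^(−t/τ) → t = −τ·ln(1 − f) = −0.4725·ln(0.06) = 1.329 s.

1.33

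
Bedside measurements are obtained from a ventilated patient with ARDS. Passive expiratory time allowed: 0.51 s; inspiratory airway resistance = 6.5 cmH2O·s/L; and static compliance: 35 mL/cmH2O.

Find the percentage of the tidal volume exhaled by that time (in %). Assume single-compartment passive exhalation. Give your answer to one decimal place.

τ = R × C = 6.5 × 35 mL/cmH2O = 6.5 × 0.035 L/cmH2O = 0.2275 s.
Passive exhalation: V(t)/V₀ = e^(−t/τ) = e^(−0.51/0.2275) = 0.1063.
Fraction exhaled = 1 − 0.1063 = 0.8937 → 89.37%.

89.4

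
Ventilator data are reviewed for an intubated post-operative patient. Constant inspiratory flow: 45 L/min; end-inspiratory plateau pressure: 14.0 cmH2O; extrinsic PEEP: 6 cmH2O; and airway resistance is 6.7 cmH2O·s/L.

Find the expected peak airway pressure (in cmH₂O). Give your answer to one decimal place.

19.0

Flow: 45 L/min ÷ 60 = 0.75 L/s.
PIP = Pplat + Raw × flow = 14.0 + 6.7 × 0.75 = 14.0 + 5.025 = 19.025 cmH2O.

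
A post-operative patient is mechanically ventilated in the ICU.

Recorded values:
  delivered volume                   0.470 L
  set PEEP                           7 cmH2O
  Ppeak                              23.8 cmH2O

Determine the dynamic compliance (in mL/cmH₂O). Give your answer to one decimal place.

Dynamic compliance = Vt / (PIP − PEEP) = 470 / (23.8 − 7) = 470 / 16.8 = 27.976 mL/cmH2O.

28.0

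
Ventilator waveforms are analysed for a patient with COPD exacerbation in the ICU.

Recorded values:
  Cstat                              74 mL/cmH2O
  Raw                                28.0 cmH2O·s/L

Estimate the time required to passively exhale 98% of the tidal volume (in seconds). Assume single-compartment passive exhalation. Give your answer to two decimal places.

τ = R × C = 28.0 × 74 mL/cmH2O = 28.0 × 0.074 L/cmH2O = 2.072 s.
Exhaled fraction f = 1 − e^(−t/τ) → t = −τ·ln(1 − f) = −2.072·ln(0.02) = 8.106 s.

8.11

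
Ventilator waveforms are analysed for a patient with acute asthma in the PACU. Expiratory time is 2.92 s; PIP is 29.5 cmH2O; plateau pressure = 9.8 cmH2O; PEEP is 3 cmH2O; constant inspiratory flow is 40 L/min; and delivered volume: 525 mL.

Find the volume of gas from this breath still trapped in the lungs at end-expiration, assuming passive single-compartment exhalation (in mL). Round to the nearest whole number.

Flow: 40 L/min ÷ 60 = 0.6667 L/s.
R = (PIP − Pplat)/V̇ = (29.5 − 9.8) / 0.6667 = 19.7/0.6667 = 29.549 cmH2O·s/L.
C = Vt/(Pplat − PEEP) = 525.0 / (9.8 − 3) = 525.0/6.8 = 77.206 mL/cmH2O.
τ = R × C = 29.549 × 0.07721 L/cmH2O = 2.281 s.
Fraction remaining = e^(−Te/τ) = e^(−2.92/2.281) = 0.278.
Trapped volume = 525.0 × 0.278 = 145.95 mL.

146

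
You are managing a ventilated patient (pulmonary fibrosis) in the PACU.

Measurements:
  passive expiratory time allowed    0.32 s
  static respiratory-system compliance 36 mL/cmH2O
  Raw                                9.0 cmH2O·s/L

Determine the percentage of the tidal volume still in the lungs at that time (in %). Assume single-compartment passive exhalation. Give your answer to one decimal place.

τ = R × C = 9.0 × 36 mL/cmH2O = 9.0 × 0.036 L/cmH2O = 0.324 s.
Passive exhalation: V(t)/V₀ = e^(−t/τ) = e^(−0.32/0.324) = 0.3724.
Fraction remaining = 0.3724 → 37.24%.

37.2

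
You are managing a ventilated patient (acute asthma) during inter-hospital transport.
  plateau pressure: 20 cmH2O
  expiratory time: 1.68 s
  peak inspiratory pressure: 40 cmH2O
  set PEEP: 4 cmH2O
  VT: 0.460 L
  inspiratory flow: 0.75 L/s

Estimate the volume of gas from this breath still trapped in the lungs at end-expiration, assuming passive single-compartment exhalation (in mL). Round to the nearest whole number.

51

R = (PIP − Pplat)/V̇ = (40 − 20) / 0.75 = 20.0/0.75 = 26.667 cmH2O·s/L.
C = Vt/(Pplat − PEEP) = 460.0 / (20 − 4) = 460.0/16.0 = 28.75 mL/cmH2O.
τ = R × C = 26.667 × 0.02875 L/cmH2O = 0.7667 s.
Fraction remaining = e^(−Te/τ) = e^(−1.68/0.7667) = 0.1118.
Trapped volume = 460.0 × 0.1118 = 51.428 mL.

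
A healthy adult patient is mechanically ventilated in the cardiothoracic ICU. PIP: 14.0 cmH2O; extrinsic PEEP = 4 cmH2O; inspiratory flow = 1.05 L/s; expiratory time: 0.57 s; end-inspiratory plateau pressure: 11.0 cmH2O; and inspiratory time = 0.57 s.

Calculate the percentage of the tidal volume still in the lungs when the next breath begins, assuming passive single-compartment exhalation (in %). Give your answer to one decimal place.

9.7

Vt = flow × Ti = 1.05 L/s × 0.57 s × 1000 mL/L = 598.5 mL.
R = (PIP − Pplat)/V̇ = (14.0 − 11.0) / 1.05 = 3.0/1.05 = 2.857 cmH2O·s/L.
C = Vt/(Pplat − PEEP) = 598.5 / (11.0 − 4) = 598.5/7.0 = 85.5 mL/cmH2O.
τ = R × C = 2.857 × 0.0855 L/cmH2O = 0.2443 s.
Fraction remaining at end-expiration = e^(−Te/τ) = e^(−0.57/0.2443) = 0.09699 → 9.699%.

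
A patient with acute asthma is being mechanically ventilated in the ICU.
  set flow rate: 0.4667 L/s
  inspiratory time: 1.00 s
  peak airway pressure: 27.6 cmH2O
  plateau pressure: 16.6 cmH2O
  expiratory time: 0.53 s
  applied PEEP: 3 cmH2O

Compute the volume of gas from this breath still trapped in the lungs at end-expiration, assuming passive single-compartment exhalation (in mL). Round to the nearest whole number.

Vt = flow × Ti = 0.4667 L/s × 1.00 s × 1000 mL/L = 466.7 mL.
R = (PIP − Pplat)/V̇ = (27.6 − 16.6) / 0.4667 = 11.0/0.4667 = 23.57 cmH2O·s/L.
C = Vt/(Pplat − PEEP) = 466.7 / (16.6 − 3) = 466.7/13.6 = 34.316 mL/cmH2O.
τ = R × C = 23.57 × 0.03432 L/cmH2O = 0.8089 s.
Fraction remaining = e^(−Te/τ) = e^(−0.53/0.8089) = 0.5193.
Trapped volume = 466.7 × 0.5193 = 242.36 mL.

242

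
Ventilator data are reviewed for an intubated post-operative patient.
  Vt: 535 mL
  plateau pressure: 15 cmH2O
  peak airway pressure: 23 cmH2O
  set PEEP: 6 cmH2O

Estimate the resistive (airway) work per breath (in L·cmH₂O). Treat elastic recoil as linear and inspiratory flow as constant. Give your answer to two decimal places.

With constant inspiratory flow the resistive pressure is constant at PIP − Pplat = 23 − 15 = 8.0 cmH2O, so resistive work = 8.0 × 0.535 = 4.28 L·cmH2O.

4.28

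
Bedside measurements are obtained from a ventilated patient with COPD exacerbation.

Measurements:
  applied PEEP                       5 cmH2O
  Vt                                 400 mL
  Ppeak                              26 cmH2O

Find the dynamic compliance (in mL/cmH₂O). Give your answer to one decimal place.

19.0

Dynamic compliance = Vt / (PIP − PEEP) = 400 / (26 − 5) = 400 / 21.0 = 19.048 mL/cmH2O.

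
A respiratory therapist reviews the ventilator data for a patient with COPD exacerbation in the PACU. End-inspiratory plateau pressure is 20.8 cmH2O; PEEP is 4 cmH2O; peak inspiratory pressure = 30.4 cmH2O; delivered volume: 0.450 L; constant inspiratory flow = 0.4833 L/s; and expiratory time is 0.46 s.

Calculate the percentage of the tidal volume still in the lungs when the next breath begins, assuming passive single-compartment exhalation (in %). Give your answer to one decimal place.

42.1

R = (PIP − Pplat)/V̇ = (30.4 − 20.8) / 0.4833 = 9.6/0.4833 = 19.863 cmH2O·s/L.
C = Vt/(Pplat − PEEP) = 450.0 / (20.8 − 4) = 450.0/16.8 = 26.786 mL/cmH2O.
τ = R × C = 19.863 × 0.02679 L/cmH2O = 0.5321 s.
Fraction remaining at end-expiration = e^(−Te/τ) = e^(−0.46/0.5321) = 0.4213 → 42.13%.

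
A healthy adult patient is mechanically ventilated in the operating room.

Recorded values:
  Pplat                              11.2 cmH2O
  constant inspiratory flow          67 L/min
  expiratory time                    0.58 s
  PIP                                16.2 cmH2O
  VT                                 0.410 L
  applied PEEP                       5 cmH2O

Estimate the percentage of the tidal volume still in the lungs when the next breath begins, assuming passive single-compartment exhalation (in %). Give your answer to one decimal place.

14.1

Flow: 67 L/min ÷ 60 = 1.1167 L/s.
R = (PIP − Pplat)/V̇ = (16.2 − 11.2) / 1.1167 = 5.0/1.1167 = 4.477 cmH2O·s/L.
C = Vt/(Pplat − PEEP) = 410.0 / (11.2 − 5) = 410.0/6.2 = 66.129 mL/cmH2O.
τ = R × C = 4.477 × 0.06613 L/cmH2O = 0.2961 s.
Fraction remaining at end-expiration = e^(−Te/τ) = e^(−0.58/0.2961) = 0.141 → 14.1%.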